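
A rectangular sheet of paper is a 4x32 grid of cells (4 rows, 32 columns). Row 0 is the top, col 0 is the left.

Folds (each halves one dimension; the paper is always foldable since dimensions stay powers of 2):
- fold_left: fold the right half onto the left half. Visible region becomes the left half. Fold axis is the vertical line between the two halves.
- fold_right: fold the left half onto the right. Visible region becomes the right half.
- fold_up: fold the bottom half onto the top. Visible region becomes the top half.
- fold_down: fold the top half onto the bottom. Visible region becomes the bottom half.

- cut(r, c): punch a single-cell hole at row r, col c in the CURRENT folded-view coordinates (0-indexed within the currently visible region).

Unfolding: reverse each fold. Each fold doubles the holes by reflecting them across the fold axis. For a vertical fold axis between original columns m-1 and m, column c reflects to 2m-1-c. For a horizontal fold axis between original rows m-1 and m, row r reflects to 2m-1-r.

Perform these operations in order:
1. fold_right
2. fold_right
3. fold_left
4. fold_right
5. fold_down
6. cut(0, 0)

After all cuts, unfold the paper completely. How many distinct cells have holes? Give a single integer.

Answer: 32

Derivation:
Op 1 fold_right: fold axis v@16; visible region now rows[0,4) x cols[16,32) = 4x16
Op 2 fold_right: fold axis v@24; visible region now rows[0,4) x cols[24,32) = 4x8
Op 3 fold_left: fold axis v@28; visible region now rows[0,4) x cols[24,28) = 4x4
Op 4 fold_right: fold axis v@26; visible region now rows[0,4) x cols[26,28) = 4x2
Op 5 fold_down: fold axis h@2; visible region now rows[2,4) x cols[26,28) = 2x2
Op 6 cut(0, 0): punch at orig (2,26); cuts so far [(2, 26)]; region rows[2,4) x cols[26,28) = 2x2
Unfold 1 (reflect across h@2): 2 holes -> [(1, 26), (2, 26)]
Unfold 2 (reflect across v@26): 4 holes -> [(1, 25), (1, 26), (2, 25), (2, 26)]
Unfold 3 (reflect across v@28): 8 holes -> [(1, 25), (1, 26), (1, 29), (1, 30), (2, 25), (2, 26), (2, 29), (2, 30)]
Unfold 4 (reflect across v@24): 16 holes -> [(1, 17), (1, 18), (1, 21), (1, 22), (1, 25), (1, 26), (1, 29), (1, 30), (2, 17), (2, 18), (2, 21), (2, 22), (2, 25), (2, 26), (2, 29), (2, 30)]
Unfold 5 (reflect across v@16): 32 holes -> [(1, 1), (1, 2), (1, 5), (1, 6), (1, 9), (1, 10), (1, 13), (1, 14), (1, 17), (1, 18), (1, 21), (1, 22), (1, 25), (1, 26), (1, 29), (1, 30), (2, 1), (2, 2), (2, 5), (2, 6), (2, 9), (2, 10), (2, 13), (2, 14), (2, 17), (2, 18), (2, 21), (2, 22), (2, 25), (2, 26), (2, 29), (2, 30)]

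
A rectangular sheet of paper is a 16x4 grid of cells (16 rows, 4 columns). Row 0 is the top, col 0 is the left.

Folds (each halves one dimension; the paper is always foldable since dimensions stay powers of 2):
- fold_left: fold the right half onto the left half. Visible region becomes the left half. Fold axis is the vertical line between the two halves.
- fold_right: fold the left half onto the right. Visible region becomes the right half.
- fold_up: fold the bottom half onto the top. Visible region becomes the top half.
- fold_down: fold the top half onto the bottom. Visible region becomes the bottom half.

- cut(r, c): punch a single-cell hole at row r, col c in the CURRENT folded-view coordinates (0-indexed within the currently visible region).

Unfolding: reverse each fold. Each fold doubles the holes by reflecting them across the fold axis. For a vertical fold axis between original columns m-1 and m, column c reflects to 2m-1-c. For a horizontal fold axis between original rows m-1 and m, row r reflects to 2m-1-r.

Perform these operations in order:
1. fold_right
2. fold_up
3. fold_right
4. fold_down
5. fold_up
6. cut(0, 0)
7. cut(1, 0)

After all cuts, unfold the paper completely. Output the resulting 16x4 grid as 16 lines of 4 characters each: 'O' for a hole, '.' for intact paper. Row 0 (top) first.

Answer: OOOO
OOOO
OOOO
OOOO
OOOO
OOOO
OOOO
OOOO
OOOO
OOOO
OOOO
OOOO
OOOO
OOOO
OOOO
OOOO

Derivation:
Op 1 fold_right: fold axis v@2; visible region now rows[0,16) x cols[2,4) = 16x2
Op 2 fold_up: fold axis h@8; visible region now rows[0,8) x cols[2,4) = 8x2
Op 3 fold_right: fold axis v@3; visible region now rows[0,8) x cols[3,4) = 8x1
Op 4 fold_down: fold axis h@4; visible region now rows[4,8) x cols[3,4) = 4x1
Op 5 fold_up: fold axis h@6; visible region now rows[4,6) x cols[3,4) = 2x1
Op 6 cut(0, 0): punch at orig (4,3); cuts so far [(4, 3)]; region rows[4,6) x cols[3,4) = 2x1
Op 7 cut(1, 0): punch at orig (5,3); cuts so far [(4, 3), (5, 3)]; region rows[4,6) x cols[3,4) = 2x1
Unfold 1 (reflect across h@6): 4 holes -> [(4, 3), (5, 3), (6, 3), (7, 3)]
Unfold 2 (reflect across h@4): 8 holes -> [(0, 3), (1, 3), (2, 3), (3, 3), (4, 3), (5, 3), (6, 3), (7, 3)]
Unfold 3 (reflect across v@3): 16 holes -> [(0, 2), (0, 3), (1, 2), (1, 3), (2, 2), (2, 3), (3, 2), (3, 3), (4, 2), (4, 3), (5, 2), (5, 3), (6, 2), (6, 3), (7, 2), (7, 3)]
Unfold 4 (reflect across h@8): 32 holes -> [(0, 2), (0, 3), (1, 2), (1, 3), (2, 2), (2, 3), (3, 2), (3, 3), (4, 2), (4, 3), (5, 2), (5, 3), (6, 2), (6, 3), (7, 2), (7, 3), (8, 2), (8, 3), (9, 2), (9, 3), (10, 2), (10, 3), (11, 2), (11, 3), (12, 2), (12, 3), (13, 2), (13, 3), (14, 2), (14, 3), (15, 2), (15, 3)]
Unfold 5 (reflect across v@2): 64 holes -> [(0, 0), (0, 1), (0, 2), (0, 3), (1, 0), (1, 1), (1, 2), (1, 3), (2, 0), (2, 1), (2, 2), (2, 3), (3, 0), (3, 1), (3, 2), (3, 3), (4, 0), (4, 1), (4, 2), (4, 3), (5, 0), (5, 1), (5, 2), (5, 3), (6, 0), (6, 1), (6, 2), (6, 3), (7, 0), (7, 1), (7, 2), (7, 3), (8, 0), (8, 1), (8, 2), (8, 3), (9, 0), (9, 1), (9, 2), (9, 3), (10, 0), (10, 1), (10, 2), (10, 3), (11, 0), (11, 1), (11, 2), (11, 3), (12, 0), (12, 1), (12, 2), (12, 3), (13, 0), (13, 1), (13, 2), (13, 3), (14, 0), (14, 1), (14, 2), (14, 3), (15, 0), (15, 1), (15, 2), (15, 3)]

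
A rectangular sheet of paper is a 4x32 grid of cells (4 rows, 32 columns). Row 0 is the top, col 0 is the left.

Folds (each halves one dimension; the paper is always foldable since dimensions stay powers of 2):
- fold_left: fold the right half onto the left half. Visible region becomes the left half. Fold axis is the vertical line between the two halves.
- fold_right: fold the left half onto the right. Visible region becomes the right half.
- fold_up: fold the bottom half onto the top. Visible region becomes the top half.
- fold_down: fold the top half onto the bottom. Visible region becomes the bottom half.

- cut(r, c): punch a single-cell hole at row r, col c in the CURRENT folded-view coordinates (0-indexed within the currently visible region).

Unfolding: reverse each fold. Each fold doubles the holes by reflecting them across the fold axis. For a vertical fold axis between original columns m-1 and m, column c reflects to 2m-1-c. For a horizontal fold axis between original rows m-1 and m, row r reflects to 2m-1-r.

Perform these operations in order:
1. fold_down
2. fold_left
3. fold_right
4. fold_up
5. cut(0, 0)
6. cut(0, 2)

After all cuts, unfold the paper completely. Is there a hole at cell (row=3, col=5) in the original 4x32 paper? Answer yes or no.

Answer: yes

Derivation:
Op 1 fold_down: fold axis h@2; visible region now rows[2,4) x cols[0,32) = 2x32
Op 2 fold_left: fold axis v@16; visible region now rows[2,4) x cols[0,16) = 2x16
Op 3 fold_right: fold axis v@8; visible region now rows[2,4) x cols[8,16) = 2x8
Op 4 fold_up: fold axis h@3; visible region now rows[2,3) x cols[8,16) = 1x8
Op 5 cut(0, 0): punch at orig (2,8); cuts so far [(2, 8)]; region rows[2,3) x cols[8,16) = 1x8
Op 6 cut(0, 2): punch at orig (2,10); cuts so far [(2, 8), (2, 10)]; region rows[2,3) x cols[8,16) = 1x8
Unfold 1 (reflect across h@3): 4 holes -> [(2, 8), (2, 10), (3, 8), (3, 10)]
Unfold 2 (reflect across v@8): 8 holes -> [(2, 5), (2, 7), (2, 8), (2, 10), (3, 5), (3, 7), (3, 8), (3, 10)]
Unfold 3 (reflect across v@16): 16 holes -> [(2, 5), (2, 7), (2, 8), (2, 10), (2, 21), (2, 23), (2, 24), (2, 26), (3, 5), (3, 7), (3, 8), (3, 10), (3, 21), (3, 23), (3, 24), (3, 26)]
Unfold 4 (reflect across h@2): 32 holes -> [(0, 5), (0, 7), (0, 8), (0, 10), (0, 21), (0, 23), (0, 24), (0, 26), (1, 5), (1, 7), (1, 8), (1, 10), (1, 21), (1, 23), (1, 24), (1, 26), (2, 5), (2, 7), (2, 8), (2, 10), (2, 21), (2, 23), (2, 24), (2, 26), (3, 5), (3, 7), (3, 8), (3, 10), (3, 21), (3, 23), (3, 24), (3, 26)]
Holes: [(0, 5), (0, 7), (0, 8), (0, 10), (0, 21), (0, 23), (0, 24), (0, 26), (1, 5), (1, 7), (1, 8), (1, 10), (1, 21), (1, 23), (1, 24), (1, 26), (2, 5), (2, 7), (2, 8), (2, 10), (2, 21), (2, 23), (2, 24), (2, 26), (3, 5), (3, 7), (3, 8), (3, 10), (3, 21), (3, 23), (3, 24), (3, 26)]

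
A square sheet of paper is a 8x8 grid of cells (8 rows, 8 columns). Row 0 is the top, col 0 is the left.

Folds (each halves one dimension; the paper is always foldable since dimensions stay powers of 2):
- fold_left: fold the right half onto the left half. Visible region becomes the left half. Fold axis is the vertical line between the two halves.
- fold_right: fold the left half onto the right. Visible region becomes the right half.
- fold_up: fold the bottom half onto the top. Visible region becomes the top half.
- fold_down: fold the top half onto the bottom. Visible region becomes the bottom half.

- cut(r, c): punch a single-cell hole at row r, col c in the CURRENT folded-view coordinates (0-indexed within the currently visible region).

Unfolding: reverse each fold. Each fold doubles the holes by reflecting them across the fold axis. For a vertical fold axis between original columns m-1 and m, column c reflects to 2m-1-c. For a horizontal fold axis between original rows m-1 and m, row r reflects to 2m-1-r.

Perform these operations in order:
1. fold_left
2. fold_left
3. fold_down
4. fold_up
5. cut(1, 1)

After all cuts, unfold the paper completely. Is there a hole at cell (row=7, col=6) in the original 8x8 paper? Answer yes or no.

Answer: no

Derivation:
Op 1 fold_left: fold axis v@4; visible region now rows[0,8) x cols[0,4) = 8x4
Op 2 fold_left: fold axis v@2; visible region now rows[0,8) x cols[0,2) = 8x2
Op 3 fold_down: fold axis h@4; visible region now rows[4,8) x cols[0,2) = 4x2
Op 4 fold_up: fold axis h@6; visible region now rows[4,6) x cols[0,2) = 2x2
Op 5 cut(1, 1): punch at orig (5,1); cuts so far [(5, 1)]; region rows[4,6) x cols[0,2) = 2x2
Unfold 1 (reflect across h@6): 2 holes -> [(5, 1), (6, 1)]
Unfold 2 (reflect across h@4): 4 holes -> [(1, 1), (2, 1), (5, 1), (6, 1)]
Unfold 3 (reflect across v@2): 8 holes -> [(1, 1), (1, 2), (2, 1), (2, 2), (5, 1), (5, 2), (6, 1), (6, 2)]
Unfold 4 (reflect across v@4): 16 holes -> [(1, 1), (1, 2), (1, 5), (1, 6), (2, 1), (2, 2), (2, 5), (2, 6), (5, 1), (5, 2), (5, 5), (5, 6), (6, 1), (6, 2), (6, 5), (6, 6)]
Holes: [(1, 1), (1, 2), (1, 5), (1, 6), (2, 1), (2, 2), (2, 5), (2, 6), (5, 1), (5, 2), (5, 5), (5, 6), (6, 1), (6, 2), (6, 5), (6, 6)]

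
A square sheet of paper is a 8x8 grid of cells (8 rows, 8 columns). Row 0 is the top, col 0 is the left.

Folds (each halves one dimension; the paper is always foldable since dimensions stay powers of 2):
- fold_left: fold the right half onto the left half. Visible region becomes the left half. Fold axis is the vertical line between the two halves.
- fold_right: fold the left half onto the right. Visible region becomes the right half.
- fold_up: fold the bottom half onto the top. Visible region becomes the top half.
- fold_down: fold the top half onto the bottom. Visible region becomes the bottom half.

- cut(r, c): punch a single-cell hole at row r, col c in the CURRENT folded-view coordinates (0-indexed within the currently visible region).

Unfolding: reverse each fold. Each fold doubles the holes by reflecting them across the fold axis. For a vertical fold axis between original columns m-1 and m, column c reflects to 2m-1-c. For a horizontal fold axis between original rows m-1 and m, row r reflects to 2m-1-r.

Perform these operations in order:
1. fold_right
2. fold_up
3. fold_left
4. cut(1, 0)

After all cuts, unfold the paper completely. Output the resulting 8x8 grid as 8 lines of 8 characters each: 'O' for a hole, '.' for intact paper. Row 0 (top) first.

Op 1 fold_right: fold axis v@4; visible region now rows[0,8) x cols[4,8) = 8x4
Op 2 fold_up: fold axis h@4; visible region now rows[0,4) x cols[4,8) = 4x4
Op 3 fold_left: fold axis v@6; visible region now rows[0,4) x cols[4,6) = 4x2
Op 4 cut(1, 0): punch at orig (1,4); cuts so far [(1, 4)]; region rows[0,4) x cols[4,6) = 4x2
Unfold 1 (reflect across v@6): 2 holes -> [(1, 4), (1, 7)]
Unfold 2 (reflect across h@4): 4 holes -> [(1, 4), (1, 7), (6, 4), (6, 7)]
Unfold 3 (reflect across v@4): 8 holes -> [(1, 0), (1, 3), (1, 4), (1, 7), (6, 0), (6, 3), (6, 4), (6, 7)]

Answer: ........
O..OO..O
........
........
........
........
O..OO..O
........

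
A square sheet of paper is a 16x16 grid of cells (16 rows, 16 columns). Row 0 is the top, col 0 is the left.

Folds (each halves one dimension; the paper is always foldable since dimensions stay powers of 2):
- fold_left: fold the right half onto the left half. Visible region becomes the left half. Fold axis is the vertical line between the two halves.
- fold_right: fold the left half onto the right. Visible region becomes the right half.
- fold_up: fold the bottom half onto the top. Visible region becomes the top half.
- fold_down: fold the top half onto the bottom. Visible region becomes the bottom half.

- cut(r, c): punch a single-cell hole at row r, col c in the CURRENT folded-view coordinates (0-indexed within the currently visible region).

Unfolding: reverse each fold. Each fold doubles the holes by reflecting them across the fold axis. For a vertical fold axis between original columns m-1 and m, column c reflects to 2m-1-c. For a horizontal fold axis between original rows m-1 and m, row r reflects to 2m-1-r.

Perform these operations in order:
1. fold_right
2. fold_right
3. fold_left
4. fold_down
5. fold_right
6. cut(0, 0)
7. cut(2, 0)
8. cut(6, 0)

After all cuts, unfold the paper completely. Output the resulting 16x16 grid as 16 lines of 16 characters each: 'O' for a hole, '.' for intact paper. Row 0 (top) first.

Answer: ................
OOOOOOOOOOOOOOOO
................
................
................
OOOOOOOOOOOOOOOO
................
OOOOOOOOOOOOOOOO
OOOOOOOOOOOOOOOO
................
OOOOOOOOOOOOOOOO
................
................
................
OOOOOOOOOOOOOOOO
................

Derivation:
Op 1 fold_right: fold axis v@8; visible region now rows[0,16) x cols[8,16) = 16x8
Op 2 fold_right: fold axis v@12; visible region now rows[0,16) x cols[12,16) = 16x4
Op 3 fold_left: fold axis v@14; visible region now rows[0,16) x cols[12,14) = 16x2
Op 4 fold_down: fold axis h@8; visible region now rows[8,16) x cols[12,14) = 8x2
Op 5 fold_right: fold axis v@13; visible region now rows[8,16) x cols[13,14) = 8x1
Op 6 cut(0, 0): punch at orig (8,13); cuts so far [(8, 13)]; region rows[8,16) x cols[13,14) = 8x1
Op 7 cut(2, 0): punch at orig (10,13); cuts so far [(8, 13), (10, 13)]; region rows[8,16) x cols[13,14) = 8x1
Op 8 cut(6, 0): punch at orig (14,13); cuts so far [(8, 13), (10, 13), (14, 13)]; region rows[8,16) x cols[13,14) = 8x1
Unfold 1 (reflect across v@13): 6 holes -> [(8, 12), (8, 13), (10, 12), (10, 13), (14, 12), (14, 13)]
Unfold 2 (reflect across h@8): 12 holes -> [(1, 12), (1, 13), (5, 12), (5, 13), (7, 12), (7, 13), (8, 12), (8, 13), (10, 12), (10, 13), (14, 12), (14, 13)]
Unfold 3 (reflect across v@14): 24 holes -> [(1, 12), (1, 13), (1, 14), (1, 15), (5, 12), (5, 13), (5, 14), (5, 15), (7, 12), (7, 13), (7, 14), (7, 15), (8, 12), (8, 13), (8, 14), (8, 15), (10, 12), (10, 13), (10, 14), (10, 15), (14, 12), (14, 13), (14, 14), (14, 15)]
Unfold 4 (reflect across v@12): 48 holes -> [(1, 8), (1, 9), (1, 10), (1, 11), (1, 12), (1, 13), (1, 14), (1, 15), (5, 8), (5, 9), (5, 10), (5, 11), (5, 12), (5, 13), (5, 14), (5, 15), (7, 8), (7, 9), (7, 10), (7, 11), (7, 12), (7, 13), (7, 14), (7, 15), (8, 8), (8, 9), (8, 10), (8, 11), (8, 12), (8, 13), (8, 14), (8, 15), (10, 8), (10, 9), (10, 10), (10, 11), (10, 12), (10, 13), (10, 14), (10, 15), (14, 8), (14, 9), (14, 10), (14, 11), (14, 12), (14, 13), (14, 14), (14, 15)]
Unfold 5 (reflect across v@8): 96 holes -> [(1, 0), (1, 1), (1, 2), (1, 3), (1, 4), (1, 5), (1, 6), (1, 7), (1, 8), (1, 9), (1, 10), (1, 11), (1, 12), (1, 13), (1, 14), (1, 15), (5, 0), (5, 1), (5, 2), (5, 3), (5, 4), (5, 5), (5, 6), (5, 7), (5, 8), (5, 9), (5, 10), (5, 11), (5, 12), (5, 13), (5, 14), (5, 15), (7, 0), (7, 1), (7, 2), (7, 3), (7, 4), (7, 5), (7, 6), (7, 7), (7, 8), (7, 9), (7, 10), (7, 11), (7, 12), (7, 13), (7, 14), (7, 15), (8, 0), (8, 1), (8, 2), (8, 3), (8, 4), (8, 5), (8, 6), (8, 7), (8, 8), (8, 9), (8, 10), (8, 11), (8, 12), (8, 13), (8, 14), (8, 15), (10, 0), (10, 1), (10, 2), (10, 3), (10, 4), (10, 5), (10, 6), (10, 7), (10, 8), (10, 9), (10, 10), (10, 11), (10, 12), (10, 13), (10, 14), (10, 15), (14, 0), (14, 1), (14, 2), (14, 3), (14, 4), (14, 5), (14, 6), (14, 7), (14, 8), (14, 9), (14, 10), (14, 11), (14, 12), (14, 13), (14, 14), (14, 15)]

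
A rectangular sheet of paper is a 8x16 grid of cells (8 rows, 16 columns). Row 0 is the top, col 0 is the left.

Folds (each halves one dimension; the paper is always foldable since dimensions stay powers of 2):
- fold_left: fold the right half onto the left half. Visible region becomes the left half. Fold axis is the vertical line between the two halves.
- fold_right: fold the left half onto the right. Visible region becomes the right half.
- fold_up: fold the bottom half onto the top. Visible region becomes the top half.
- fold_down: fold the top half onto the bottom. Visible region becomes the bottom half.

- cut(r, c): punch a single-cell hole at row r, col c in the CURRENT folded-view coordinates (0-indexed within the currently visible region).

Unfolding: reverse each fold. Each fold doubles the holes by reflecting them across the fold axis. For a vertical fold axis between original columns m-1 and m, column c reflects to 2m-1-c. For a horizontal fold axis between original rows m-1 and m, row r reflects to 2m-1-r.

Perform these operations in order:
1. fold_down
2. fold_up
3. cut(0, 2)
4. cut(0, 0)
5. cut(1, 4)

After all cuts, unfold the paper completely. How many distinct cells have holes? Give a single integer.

Answer: 12

Derivation:
Op 1 fold_down: fold axis h@4; visible region now rows[4,8) x cols[0,16) = 4x16
Op 2 fold_up: fold axis h@6; visible region now rows[4,6) x cols[0,16) = 2x16
Op 3 cut(0, 2): punch at orig (4,2); cuts so far [(4, 2)]; region rows[4,6) x cols[0,16) = 2x16
Op 4 cut(0, 0): punch at orig (4,0); cuts so far [(4, 0), (4, 2)]; region rows[4,6) x cols[0,16) = 2x16
Op 5 cut(1, 4): punch at orig (5,4); cuts so far [(4, 0), (4, 2), (5, 4)]; region rows[4,6) x cols[0,16) = 2x16
Unfold 1 (reflect across h@6): 6 holes -> [(4, 0), (4, 2), (5, 4), (6, 4), (7, 0), (7, 2)]
Unfold 2 (reflect across h@4): 12 holes -> [(0, 0), (0, 2), (1, 4), (2, 4), (3, 0), (3, 2), (4, 0), (4, 2), (5, 4), (6, 4), (7, 0), (7, 2)]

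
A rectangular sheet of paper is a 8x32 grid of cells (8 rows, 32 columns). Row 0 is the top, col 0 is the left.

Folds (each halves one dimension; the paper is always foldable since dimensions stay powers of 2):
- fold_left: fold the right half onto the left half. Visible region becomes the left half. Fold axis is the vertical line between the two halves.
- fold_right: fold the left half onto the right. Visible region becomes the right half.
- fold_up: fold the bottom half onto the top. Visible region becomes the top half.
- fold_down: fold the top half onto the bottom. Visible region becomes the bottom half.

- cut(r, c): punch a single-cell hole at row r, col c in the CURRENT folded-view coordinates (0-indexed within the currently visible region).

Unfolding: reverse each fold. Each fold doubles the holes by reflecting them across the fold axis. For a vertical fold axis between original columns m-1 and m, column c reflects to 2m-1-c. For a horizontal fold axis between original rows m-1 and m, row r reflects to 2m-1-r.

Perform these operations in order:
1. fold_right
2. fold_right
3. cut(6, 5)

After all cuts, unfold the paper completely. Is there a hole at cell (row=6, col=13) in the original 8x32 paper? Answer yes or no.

Answer: yes

Derivation:
Op 1 fold_right: fold axis v@16; visible region now rows[0,8) x cols[16,32) = 8x16
Op 2 fold_right: fold axis v@24; visible region now rows[0,8) x cols[24,32) = 8x8
Op 3 cut(6, 5): punch at orig (6,29); cuts so far [(6, 29)]; region rows[0,8) x cols[24,32) = 8x8
Unfold 1 (reflect across v@24): 2 holes -> [(6, 18), (6, 29)]
Unfold 2 (reflect across v@16): 4 holes -> [(6, 2), (6, 13), (6, 18), (6, 29)]
Holes: [(6, 2), (6, 13), (6, 18), (6, 29)]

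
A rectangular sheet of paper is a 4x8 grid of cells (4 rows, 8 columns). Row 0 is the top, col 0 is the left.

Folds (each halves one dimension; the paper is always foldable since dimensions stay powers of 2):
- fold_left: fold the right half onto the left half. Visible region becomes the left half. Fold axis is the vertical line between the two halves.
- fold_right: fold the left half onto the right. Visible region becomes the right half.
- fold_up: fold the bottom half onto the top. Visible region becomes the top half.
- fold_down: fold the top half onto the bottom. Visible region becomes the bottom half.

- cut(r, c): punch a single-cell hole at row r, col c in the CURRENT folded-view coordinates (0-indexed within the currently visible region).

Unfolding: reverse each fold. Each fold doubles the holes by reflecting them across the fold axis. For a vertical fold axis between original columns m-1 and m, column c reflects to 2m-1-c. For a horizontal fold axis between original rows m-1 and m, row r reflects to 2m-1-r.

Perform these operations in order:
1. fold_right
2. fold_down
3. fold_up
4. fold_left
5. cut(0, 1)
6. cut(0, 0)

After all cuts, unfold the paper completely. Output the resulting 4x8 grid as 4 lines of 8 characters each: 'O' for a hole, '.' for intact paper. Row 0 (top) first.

Op 1 fold_right: fold axis v@4; visible region now rows[0,4) x cols[4,8) = 4x4
Op 2 fold_down: fold axis h@2; visible region now rows[2,4) x cols[4,8) = 2x4
Op 3 fold_up: fold axis h@3; visible region now rows[2,3) x cols[4,8) = 1x4
Op 4 fold_left: fold axis v@6; visible region now rows[2,3) x cols[4,6) = 1x2
Op 5 cut(0, 1): punch at orig (2,5); cuts so far [(2, 5)]; region rows[2,3) x cols[4,6) = 1x2
Op 6 cut(0, 0): punch at orig (2,4); cuts so far [(2, 4), (2, 5)]; region rows[2,3) x cols[4,6) = 1x2
Unfold 1 (reflect across v@6): 4 holes -> [(2, 4), (2, 5), (2, 6), (2, 7)]
Unfold 2 (reflect across h@3): 8 holes -> [(2, 4), (2, 5), (2, 6), (2, 7), (3, 4), (3, 5), (3, 6), (3, 7)]
Unfold 3 (reflect across h@2): 16 holes -> [(0, 4), (0, 5), (0, 6), (0, 7), (1, 4), (1, 5), (1, 6), (1, 7), (2, 4), (2, 5), (2, 6), (2, 7), (3, 4), (3, 5), (3, 6), (3, 7)]
Unfold 4 (reflect across v@4): 32 holes -> [(0, 0), (0, 1), (0, 2), (0, 3), (0, 4), (0, 5), (0, 6), (0, 7), (1, 0), (1, 1), (1, 2), (1, 3), (1, 4), (1, 5), (1, 6), (1, 7), (2, 0), (2, 1), (2, 2), (2, 3), (2, 4), (2, 5), (2, 6), (2, 7), (3, 0), (3, 1), (3, 2), (3, 3), (3, 4), (3, 5), (3, 6), (3, 7)]

Answer: OOOOOOOO
OOOOOOOO
OOOOOOOO
OOOOOOOO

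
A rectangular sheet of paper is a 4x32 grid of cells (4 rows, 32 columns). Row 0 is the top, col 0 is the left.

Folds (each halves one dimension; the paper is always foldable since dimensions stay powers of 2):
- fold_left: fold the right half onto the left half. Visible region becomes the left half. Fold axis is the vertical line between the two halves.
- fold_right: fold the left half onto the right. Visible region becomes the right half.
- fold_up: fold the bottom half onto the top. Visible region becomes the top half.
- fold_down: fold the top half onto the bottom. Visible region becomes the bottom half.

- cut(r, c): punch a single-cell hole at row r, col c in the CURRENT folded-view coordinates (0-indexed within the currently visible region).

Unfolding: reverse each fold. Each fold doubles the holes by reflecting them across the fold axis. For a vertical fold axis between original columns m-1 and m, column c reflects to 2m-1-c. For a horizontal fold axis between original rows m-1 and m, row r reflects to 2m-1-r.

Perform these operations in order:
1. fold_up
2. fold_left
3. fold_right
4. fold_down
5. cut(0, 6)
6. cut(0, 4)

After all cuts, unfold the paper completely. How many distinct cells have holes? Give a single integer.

Op 1 fold_up: fold axis h@2; visible region now rows[0,2) x cols[0,32) = 2x32
Op 2 fold_left: fold axis v@16; visible region now rows[0,2) x cols[0,16) = 2x16
Op 3 fold_right: fold axis v@8; visible region now rows[0,2) x cols[8,16) = 2x8
Op 4 fold_down: fold axis h@1; visible region now rows[1,2) x cols[8,16) = 1x8
Op 5 cut(0, 6): punch at orig (1,14); cuts so far [(1, 14)]; region rows[1,2) x cols[8,16) = 1x8
Op 6 cut(0, 4): punch at orig (1,12); cuts so far [(1, 12), (1, 14)]; region rows[1,2) x cols[8,16) = 1x8
Unfold 1 (reflect across h@1): 4 holes -> [(0, 12), (0, 14), (1, 12), (1, 14)]
Unfold 2 (reflect across v@8): 8 holes -> [(0, 1), (0, 3), (0, 12), (0, 14), (1, 1), (1, 3), (1, 12), (1, 14)]
Unfold 3 (reflect across v@16): 16 holes -> [(0, 1), (0, 3), (0, 12), (0, 14), (0, 17), (0, 19), (0, 28), (0, 30), (1, 1), (1, 3), (1, 12), (1, 14), (1, 17), (1, 19), (1, 28), (1, 30)]
Unfold 4 (reflect across h@2): 32 holes -> [(0, 1), (0, 3), (0, 12), (0, 14), (0, 17), (0, 19), (0, 28), (0, 30), (1, 1), (1, 3), (1, 12), (1, 14), (1, 17), (1, 19), (1, 28), (1, 30), (2, 1), (2, 3), (2, 12), (2, 14), (2, 17), (2, 19), (2, 28), (2, 30), (3, 1), (3, 3), (3, 12), (3, 14), (3, 17), (3, 19), (3, 28), (3, 30)]

Answer: 32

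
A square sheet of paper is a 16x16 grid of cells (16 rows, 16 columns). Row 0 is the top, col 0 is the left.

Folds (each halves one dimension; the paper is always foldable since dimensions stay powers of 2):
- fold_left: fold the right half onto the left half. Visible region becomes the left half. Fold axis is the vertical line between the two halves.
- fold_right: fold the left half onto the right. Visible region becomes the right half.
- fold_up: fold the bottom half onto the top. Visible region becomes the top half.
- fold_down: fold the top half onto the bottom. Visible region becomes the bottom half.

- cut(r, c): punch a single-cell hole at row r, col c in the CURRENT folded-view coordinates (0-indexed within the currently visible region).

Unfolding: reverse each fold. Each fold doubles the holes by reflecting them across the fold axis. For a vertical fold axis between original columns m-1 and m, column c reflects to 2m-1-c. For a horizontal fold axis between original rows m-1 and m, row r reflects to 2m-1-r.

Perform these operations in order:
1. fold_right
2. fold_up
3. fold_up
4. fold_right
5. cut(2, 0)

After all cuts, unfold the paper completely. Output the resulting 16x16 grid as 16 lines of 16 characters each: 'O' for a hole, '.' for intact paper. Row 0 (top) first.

Op 1 fold_right: fold axis v@8; visible region now rows[0,16) x cols[8,16) = 16x8
Op 2 fold_up: fold axis h@8; visible region now rows[0,8) x cols[8,16) = 8x8
Op 3 fold_up: fold axis h@4; visible region now rows[0,4) x cols[8,16) = 4x8
Op 4 fold_right: fold axis v@12; visible region now rows[0,4) x cols[12,16) = 4x4
Op 5 cut(2, 0): punch at orig (2,12); cuts so far [(2, 12)]; region rows[0,4) x cols[12,16) = 4x4
Unfold 1 (reflect across v@12): 2 holes -> [(2, 11), (2, 12)]
Unfold 2 (reflect across h@4): 4 holes -> [(2, 11), (2, 12), (5, 11), (5, 12)]
Unfold 3 (reflect across h@8): 8 holes -> [(2, 11), (2, 12), (5, 11), (5, 12), (10, 11), (10, 12), (13, 11), (13, 12)]
Unfold 4 (reflect across v@8): 16 holes -> [(2, 3), (2, 4), (2, 11), (2, 12), (5, 3), (5, 4), (5, 11), (5, 12), (10, 3), (10, 4), (10, 11), (10, 12), (13, 3), (13, 4), (13, 11), (13, 12)]

Answer: ................
................
...OO......OO...
................
................
...OO......OO...
................
................
................
................
...OO......OO...
................
................
...OO......OO...
................
................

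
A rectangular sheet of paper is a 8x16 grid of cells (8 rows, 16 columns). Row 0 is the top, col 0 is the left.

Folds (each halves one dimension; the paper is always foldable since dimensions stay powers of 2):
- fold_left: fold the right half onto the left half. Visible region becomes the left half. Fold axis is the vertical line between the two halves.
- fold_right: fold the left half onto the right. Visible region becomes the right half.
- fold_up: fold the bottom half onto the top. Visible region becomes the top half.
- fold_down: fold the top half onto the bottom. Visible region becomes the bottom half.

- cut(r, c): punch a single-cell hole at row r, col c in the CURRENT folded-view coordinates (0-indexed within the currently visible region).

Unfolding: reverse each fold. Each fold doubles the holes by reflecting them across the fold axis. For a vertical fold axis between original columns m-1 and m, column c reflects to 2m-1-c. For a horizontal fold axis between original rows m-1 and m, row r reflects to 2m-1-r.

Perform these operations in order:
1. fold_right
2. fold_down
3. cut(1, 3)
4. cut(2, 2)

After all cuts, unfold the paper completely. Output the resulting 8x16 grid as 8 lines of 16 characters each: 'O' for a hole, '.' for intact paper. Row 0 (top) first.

Op 1 fold_right: fold axis v@8; visible region now rows[0,8) x cols[8,16) = 8x8
Op 2 fold_down: fold axis h@4; visible region now rows[4,8) x cols[8,16) = 4x8
Op 3 cut(1, 3): punch at orig (5,11); cuts so far [(5, 11)]; region rows[4,8) x cols[8,16) = 4x8
Op 4 cut(2, 2): punch at orig (6,10); cuts so far [(5, 11), (6, 10)]; region rows[4,8) x cols[8,16) = 4x8
Unfold 1 (reflect across h@4): 4 holes -> [(1, 10), (2, 11), (5, 11), (6, 10)]
Unfold 2 (reflect across v@8): 8 holes -> [(1, 5), (1, 10), (2, 4), (2, 11), (5, 4), (5, 11), (6, 5), (6, 10)]

Answer: ................
.....O....O.....
....O......O....
................
................
....O......O....
.....O....O.....
................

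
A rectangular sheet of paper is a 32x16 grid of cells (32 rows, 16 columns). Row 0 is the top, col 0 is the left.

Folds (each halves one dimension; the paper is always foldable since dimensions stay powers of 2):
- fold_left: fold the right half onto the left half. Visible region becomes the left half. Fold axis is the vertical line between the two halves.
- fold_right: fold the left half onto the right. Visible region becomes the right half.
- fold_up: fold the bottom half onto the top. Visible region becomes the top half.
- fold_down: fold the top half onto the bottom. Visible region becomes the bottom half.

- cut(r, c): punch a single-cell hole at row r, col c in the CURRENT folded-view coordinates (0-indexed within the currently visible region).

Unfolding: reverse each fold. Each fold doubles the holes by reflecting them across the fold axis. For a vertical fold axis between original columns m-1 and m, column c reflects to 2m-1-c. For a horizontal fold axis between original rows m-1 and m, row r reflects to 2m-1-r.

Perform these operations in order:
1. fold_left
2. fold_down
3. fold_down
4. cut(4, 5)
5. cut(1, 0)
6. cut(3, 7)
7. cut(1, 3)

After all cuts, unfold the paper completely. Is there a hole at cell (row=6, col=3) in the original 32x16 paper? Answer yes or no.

Op 1 fold_left: fold axis v@8; visible region now rows[0,32) x cols[0,8) = 32x8
Op 2 fold_down: fold axis h@16; visible region now rows[16,32) x cols[0,8) = 16x8
Op 3 fold_down: fold axis h@24; visible region now rows[24,32) x cols[0,8) = 8x8
Op 4 cut(4, 5): punch at orig (28,5); cuts so far [(28, 5)]; region rows[24,32) x cols[0,8) = 8x8
Op 5 cut(1, 0): punch at orig (25,0); cuts so far [(25, 0), (28, 5)]; region rows[24,32) x cols[0,8) = 8x8
Op 6 cut(3, 7): punch at orig (27,7); cuts so far [(25, 0), (27, 7), (28, 5)]; region rows[24,32) x cols[0,8) = 8x8
Op 7 cut(1, 3): punch at orig (25,3); cuts so far [(25, 0), (25, 3), (27, 7), (28, 5)]; region rows[24,32) x cols[0,8) = 8x8
Unfold 1 (reflect across h@24): 8 holes -> [(19, 5), (20, 7), (22, 0), (22, 3), (25, 0), (25, 3), (27, 7), (28, 5)]
Unfold 2 (reflect across h@16): 16 holes -> [(3, 5), (4, 7), (6, 0), (6, 3), (9, 0), (9, 3), (11, 7), (12, 5), (19, 5), (20, 7), (22, 0), (22, 3), (25, 0), (25, 3), (27, 7), (28, 5)]
Unfold 3 (reflect across v@8): 32 holes -> [(3, 5), (3, 10), (4, 7), (4, 8), (6, 0), (6, 3), (6, 12), (6, 15), (9, 0), (9, 3), (9, 12), (9, 15), (11, 7), (11, 8), (12, 5), (12, 10), (19, 5), (19, 10), (20, 7), (20, 8), (22, 0), (22, 3), (22, 12), (22, 15), (25, 0), (25, 3), (25, 12), (25, 15), (27, 7), (27, 8), (28, 5), (28, 10)]
Holes: [(3, 5), (3, 10), (4, 7), (4, 8), (6, 0), (6, 3), (6, 12), (6, 15), (9, 0), (9, 3), (9, 12), (9, 15), (11, 7), (11, 8), (12, 5), (12, 10), (19, 5), (19, 10), (20, 7), (20, 8), (22, 0), (22, 3), (22, 12), (22, 15), (25, 0), (25, 3), (25, 12), (25, 15), (27, 7), (27, 8), (28, 5), (28, 10)]

Answer: yes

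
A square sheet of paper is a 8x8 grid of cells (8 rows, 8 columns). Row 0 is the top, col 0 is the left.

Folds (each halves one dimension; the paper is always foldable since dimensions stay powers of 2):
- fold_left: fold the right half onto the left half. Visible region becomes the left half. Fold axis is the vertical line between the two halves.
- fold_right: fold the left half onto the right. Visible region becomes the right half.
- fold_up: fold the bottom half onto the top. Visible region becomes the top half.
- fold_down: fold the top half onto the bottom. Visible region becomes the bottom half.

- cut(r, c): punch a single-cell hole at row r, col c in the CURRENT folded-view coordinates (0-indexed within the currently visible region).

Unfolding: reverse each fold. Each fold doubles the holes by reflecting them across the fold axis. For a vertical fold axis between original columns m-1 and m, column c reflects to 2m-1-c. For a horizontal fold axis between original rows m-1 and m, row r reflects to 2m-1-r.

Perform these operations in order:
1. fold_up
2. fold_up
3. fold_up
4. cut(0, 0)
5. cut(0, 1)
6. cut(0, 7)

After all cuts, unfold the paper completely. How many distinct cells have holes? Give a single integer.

Answer: 24

Derivation:
Op 1 fold_up: fold axis h@4; visible region now rows[0,4) x cols[0,8) = 4x8
Op 2 fold_up: fold axis h@2; visible region now rows[0,2) x cols[0,8) = 2x8
Op 3 fold_up: fold axis h@1; visible region now rows[0,1) x cols[0,8) = 1x8
Op 4 cut(0, 0): punch at orig (0,0); cuts so far [(0, 0)]; region rows[0,1) x cols[0,8) = 1x8
Op 5 cut(0, 1): punch at orig (0,1); cuts so far [(0, 0), (0, 1)]; region rows[0,1) x cols[0,8) = 1x8
Op 6 cut(0, 7): punch at orig (0,7); cuts so far [(0, 0), (0, 1), (0, 7)]; region rows[0,1) x cols[0,8) = 1x8
Unfold 1 (reflect across h@1): 6 holes -> [(0, 0), (0, 1), (0, 7), (1, 0), (1, 1), (1, 7)]
Unfold 2 (reflect across h@2): 12 holes -> [(0, 0), (0, 1), (0, 7), (1, 0), (1, 1), (1, 7), (2, 0), (2, 1), (2, 7), (3, 0), (3, 1), (3, 7)]
Unfold 3 (reflect across h@4): 24 holes -> [(0, 0), (0, 1), (0, 7), (1, 0), (1, 1), (1, 7), (2, 0), (2, 1), (2, 7), (3, 0), (3, 1), (3, 7), (4, 0), (4, 1), (4, 7), (5, 0), (5, 1), (5, 7), (6, 0), (6, 1), (6, 7), (7, 0), (7, 1), (7, 7)]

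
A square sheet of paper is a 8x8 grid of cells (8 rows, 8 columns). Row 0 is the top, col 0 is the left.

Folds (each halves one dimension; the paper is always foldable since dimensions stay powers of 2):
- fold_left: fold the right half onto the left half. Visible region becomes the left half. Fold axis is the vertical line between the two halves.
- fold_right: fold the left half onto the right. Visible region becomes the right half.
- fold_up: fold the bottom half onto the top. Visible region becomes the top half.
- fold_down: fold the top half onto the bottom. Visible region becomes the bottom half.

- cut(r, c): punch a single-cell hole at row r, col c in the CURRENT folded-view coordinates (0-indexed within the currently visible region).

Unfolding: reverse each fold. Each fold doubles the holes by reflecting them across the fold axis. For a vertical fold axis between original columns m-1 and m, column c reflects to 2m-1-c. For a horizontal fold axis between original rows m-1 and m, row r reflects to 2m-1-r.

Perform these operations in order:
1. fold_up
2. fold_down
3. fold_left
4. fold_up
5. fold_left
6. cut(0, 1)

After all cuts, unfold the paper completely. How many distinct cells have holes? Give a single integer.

Answer: 32

Derivation:
Op 1 fold_up: fold axis h@4; visible region now rows[0,4) x cols[0,8) = 4x8
Op 2 fold_down: fold axis h@2; visible region now rows[2,4) x cols[0,8) = 2x8
Op 3 fold_left: fold axis v@4; visible region now rows[2,4) x cols[0,4) = 2x4
Op 4 fold_up: fold axis h@3; visible region now rows[2,3) x cols[0,4) = 1x4
Op 5 fold_left: fold axis v@2; visible region now rows[2,3) x cols[0,2) = 1x2
Op 6 cut(0, 1): punch at orig (2,1); cuts so far [(2, 1)]; region rows[2,3) x cols[0,2) = 1x2
Unfold 1 (reflect across v@2): 2 holes -> [(2, 1), (2, 2)]
Unfold 2 (reflect across h@3): 4 holes -> [(2, 1), (2, 2), (3, 1), (3, 2)]
Unfold 3 (reflect across v@4): 8 holes -> [(2, 1), (2, 2), (2, 5), (2, 6), (3, 1), (3, 2), (3, 5), (3, 6)]
Unfold 4 (reflect across h@2): 16 holes -> [(0, 1), (0, 2), (0, 5), (0, 6), (1, 1), (1, 2), (1, 5), (1, 6), (2, 1), (2, 2), (2, 5), (2, 6), (3, 1), (3, 2), (3, 5), (3, 6)]
Unfold 5 (reflect across h@4): 32 holes -> [(0, 1), (0, 2), (0, 5), (0, 6), (1, 1), (1, 2), (1, 5), (1, 6), (2, 1), (2, 2), (2, 5), (2, 6), (3, 1), (3, 2), (3, 5), (3, 6), (4, 1), (4, 2), (4, 5), (4, 6), (5, 1), (5, 2), (5, 5), (5, 6), (6, 1), (6, 2), (6, 5), (6, 6), (7, 1), (7, 2), (7, 5), (7, 6)]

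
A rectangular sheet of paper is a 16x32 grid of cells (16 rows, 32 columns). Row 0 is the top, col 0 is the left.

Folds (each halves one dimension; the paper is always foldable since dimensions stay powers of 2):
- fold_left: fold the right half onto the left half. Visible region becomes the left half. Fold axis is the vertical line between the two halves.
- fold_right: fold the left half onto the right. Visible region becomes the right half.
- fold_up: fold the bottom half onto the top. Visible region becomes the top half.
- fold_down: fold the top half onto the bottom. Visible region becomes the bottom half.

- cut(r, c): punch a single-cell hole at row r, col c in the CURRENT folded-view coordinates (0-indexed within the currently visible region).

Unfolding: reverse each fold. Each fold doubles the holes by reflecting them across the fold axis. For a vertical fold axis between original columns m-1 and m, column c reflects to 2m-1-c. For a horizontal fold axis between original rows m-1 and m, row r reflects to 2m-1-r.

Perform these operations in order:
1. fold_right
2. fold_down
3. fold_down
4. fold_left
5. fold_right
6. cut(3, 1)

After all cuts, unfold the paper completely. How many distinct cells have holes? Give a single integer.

Op 1 fold_right: fold axis v@16; visible region now rows[0,16) x cols[16,32) = 16x16
Op 2 fold_down: fold axis h@8; visible region now rows[8,16) x cols[16,32) = 8x16
Op 3 fold_down: fold axis h@12; visible region now rows[12,16) x cols[16,32) = 4x16
Op 4 fold_left: fold axis v@24; visible region now rows[12,16) x cols[16,24) = 4x8
Op 5 fold_right: fold axis v@20; visible region now rows[12,16) x cols[20,24) = 4x4
Op 6 cut(3, 1): punch at orig (15,21); cuts so far [(15, 21)]; region rows[12,16) x cols[20,24) = 4x4
Unfold 1 (reflect across v@20): 2 holes -> [(15, 18), (15, 21)]
Unfold 2 (reflect across v@24): 4 holes -> [(15, 18), (15, 21), (15, 26), (15, 29)]
Unfold 3 (reflect across h@12): 8 holes -> [(8, 18), (8, 21), (8, 26), (8, 29), (15, 18), (15, 21), (15, 26), (15, 29)]
Unfold 4 (reflect across h@8): 16 holes -> [(0, 18), (0, 21), (0, 26), (0, 29), (7, 18), (7, 21), (7, 26), (7, 29), (8, 18), (8, 21), (8, 26), (8, 29), (15, 18), (15, 21), (15, 26), (15, 29)]
Unfold 5 (reflect across v@16): 32 holes -> [(0, 2), (0, 5), (0, 10), (0, 13), (0, 18), (0, 21), (0, 26), (0, 29), (7, 2), (7, 5), (7, 10), (7, 13), (7, 18), (7, 21), (7, 26), (7, 29), (8, 2), (8, 5), (8, 10), (8, 13), (8, 18), (8, 21), (8, 26), (8, 29), (15, 2), (15, 5), (15, 10), (15, 13), (15, 18), (15, 21), (15, 26), (15, 29)]

Answer: 32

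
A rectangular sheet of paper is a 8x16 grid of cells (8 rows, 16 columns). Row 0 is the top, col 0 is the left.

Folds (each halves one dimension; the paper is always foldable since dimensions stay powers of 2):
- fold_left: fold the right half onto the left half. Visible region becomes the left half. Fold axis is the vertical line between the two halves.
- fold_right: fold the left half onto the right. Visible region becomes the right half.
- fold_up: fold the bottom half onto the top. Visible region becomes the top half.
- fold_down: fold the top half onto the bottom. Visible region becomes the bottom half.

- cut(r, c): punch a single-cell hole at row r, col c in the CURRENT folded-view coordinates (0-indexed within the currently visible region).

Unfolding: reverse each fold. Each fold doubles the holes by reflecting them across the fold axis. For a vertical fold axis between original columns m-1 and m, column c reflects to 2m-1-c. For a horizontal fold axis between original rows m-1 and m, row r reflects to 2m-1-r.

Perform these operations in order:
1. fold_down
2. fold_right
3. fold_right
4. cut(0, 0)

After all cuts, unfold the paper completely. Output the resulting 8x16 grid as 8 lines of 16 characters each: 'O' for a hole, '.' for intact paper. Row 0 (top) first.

Answer: ................
................
................
...OO......OO...
...OO......OO...
................
................
................

Derivation:
Op 1 fold_down: fold axis h@4; visible region now rows[4,8) x cols[0,16) = 4x16
Op 2 fold_right: fold axis v@8; visible region now rows[4,8) x cols[8,16) = 4x8
Op 3 fold_right: fold axis v@12; visible region now rows[4,8) x cols[12,16) = 4x4
Op 4 cut(0, 0): punch at orig (4,12); cuts so far [(4, 12)]; region rows[4,8) x cols[12,16) = 4x4
Unfold 1 (reflect across v@12): 2 holes -> [(4, 11), (4, 12)]
Unfold 2 (reflect across v@8): 4 holes -> [(4, 3), (4, 4), (4, 11), (4, 12)]
Unfold 3 (reflect across h@4): 8 holes -> [(3, 3), (3, 4), (3, 11), (3, 12), (4, 3), (4, 4), (4, 11), (4, 12)]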